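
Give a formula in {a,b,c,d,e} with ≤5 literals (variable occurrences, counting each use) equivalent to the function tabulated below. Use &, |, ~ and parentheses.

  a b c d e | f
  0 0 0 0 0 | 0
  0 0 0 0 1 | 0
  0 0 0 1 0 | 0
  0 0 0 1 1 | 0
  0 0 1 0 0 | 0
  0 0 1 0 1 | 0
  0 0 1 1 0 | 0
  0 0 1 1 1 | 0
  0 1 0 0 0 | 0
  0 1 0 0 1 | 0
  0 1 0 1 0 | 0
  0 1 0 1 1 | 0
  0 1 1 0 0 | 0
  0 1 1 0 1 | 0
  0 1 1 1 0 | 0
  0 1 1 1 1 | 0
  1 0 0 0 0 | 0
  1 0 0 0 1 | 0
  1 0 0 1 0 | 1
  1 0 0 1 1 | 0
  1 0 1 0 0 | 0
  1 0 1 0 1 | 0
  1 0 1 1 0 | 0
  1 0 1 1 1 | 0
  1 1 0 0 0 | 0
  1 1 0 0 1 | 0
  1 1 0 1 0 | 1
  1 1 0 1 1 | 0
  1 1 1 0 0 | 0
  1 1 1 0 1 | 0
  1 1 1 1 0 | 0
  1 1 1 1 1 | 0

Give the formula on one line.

  ~c = 11110000111100001111000011110000
  ~e = 10101010101010101010101010101010
  (d & ~e) = 00100010001000100010001000100010
  (~c & (d & ~e)) = 00100000001000000010000000100000
  (a & (~c & (d & ~e))) = 00000000000000000010000000100000

(a & (~c & (d & ~e)))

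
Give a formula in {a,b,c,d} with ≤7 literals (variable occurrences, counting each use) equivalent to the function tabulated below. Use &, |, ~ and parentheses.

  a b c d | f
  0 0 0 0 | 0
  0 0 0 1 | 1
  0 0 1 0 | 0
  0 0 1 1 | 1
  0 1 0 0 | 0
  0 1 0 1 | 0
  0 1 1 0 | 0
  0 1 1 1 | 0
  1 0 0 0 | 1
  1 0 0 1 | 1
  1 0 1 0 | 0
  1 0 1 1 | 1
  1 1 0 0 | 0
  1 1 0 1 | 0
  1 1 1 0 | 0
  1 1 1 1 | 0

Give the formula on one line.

(~b & (d | (a & ~c)))

  ~b = 1111000011110000
  ~c = 1100110011001100
  (a & ~c) = 0000000011001100
  (d | (a & ~c)) = 0101010111011101
  (~b & (d | (a & ~c))) = 0101000011010000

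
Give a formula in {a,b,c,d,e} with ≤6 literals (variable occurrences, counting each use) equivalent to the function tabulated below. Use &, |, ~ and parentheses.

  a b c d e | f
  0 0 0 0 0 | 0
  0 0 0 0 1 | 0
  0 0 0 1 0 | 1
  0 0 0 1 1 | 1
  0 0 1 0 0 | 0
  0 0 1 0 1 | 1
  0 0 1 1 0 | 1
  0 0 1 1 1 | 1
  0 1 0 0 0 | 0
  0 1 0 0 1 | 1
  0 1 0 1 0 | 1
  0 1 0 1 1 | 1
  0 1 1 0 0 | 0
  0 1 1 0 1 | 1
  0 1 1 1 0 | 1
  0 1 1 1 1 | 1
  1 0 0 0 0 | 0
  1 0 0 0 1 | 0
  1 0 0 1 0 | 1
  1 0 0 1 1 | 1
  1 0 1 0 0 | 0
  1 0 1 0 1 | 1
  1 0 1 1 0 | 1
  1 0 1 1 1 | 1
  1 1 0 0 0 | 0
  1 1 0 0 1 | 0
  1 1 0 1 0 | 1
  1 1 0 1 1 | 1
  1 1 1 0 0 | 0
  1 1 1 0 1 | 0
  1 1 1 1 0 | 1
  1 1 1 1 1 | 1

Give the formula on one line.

((((c & ~b) | (b & ~a)) & e) | d)

  ~b = 11111111000000001111111100000000
  (c & ~b) = 00001111000000000000111100000000
  ~a = 11111111111111110000000000000000
  (b & ~a) = 00000000111111110000000000000000
  ((c & ~b) | (b & ~a)) = 00001111111111110000111100000000
  (((c & ~b) | (b & ~a)) & e) = 00000101010101010000010100000000
  ((((c & ~b) | (b & ~a)) & e) | d) = 00110111011101110011011100110011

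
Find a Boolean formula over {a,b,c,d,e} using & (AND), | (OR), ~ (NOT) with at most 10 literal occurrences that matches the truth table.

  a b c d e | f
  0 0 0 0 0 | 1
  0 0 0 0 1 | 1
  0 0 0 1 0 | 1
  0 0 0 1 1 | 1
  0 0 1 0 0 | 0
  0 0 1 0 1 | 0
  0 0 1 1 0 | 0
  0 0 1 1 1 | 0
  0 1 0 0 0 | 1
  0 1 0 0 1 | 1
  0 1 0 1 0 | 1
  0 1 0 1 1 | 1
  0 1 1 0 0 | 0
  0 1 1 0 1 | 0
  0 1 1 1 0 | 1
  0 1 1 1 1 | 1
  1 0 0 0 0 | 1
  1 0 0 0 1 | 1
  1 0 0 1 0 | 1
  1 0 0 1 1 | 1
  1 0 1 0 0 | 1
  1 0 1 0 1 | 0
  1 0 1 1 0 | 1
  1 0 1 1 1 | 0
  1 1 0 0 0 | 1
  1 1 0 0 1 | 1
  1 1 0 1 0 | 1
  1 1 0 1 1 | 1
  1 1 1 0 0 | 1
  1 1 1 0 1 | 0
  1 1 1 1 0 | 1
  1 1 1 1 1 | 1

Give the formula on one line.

((((e | (~c & ~e)) | a) & ~e) | ((~c | b) & (d | ~c)))

  ~c = 11110000111100001111000011110000
  ~e = 10101010101010101010101010101010
  (~c & ~e) = 10100000101000001010000010100000
  (e | (~c & ~e)) = 11110101111101011111010111110101
  ((e | (~c & ~e)) | a) = 11110101111101011111111111111111
  (((e | (~c & ~e)) | a) & ~e) = 10100000101000001010101010101010
  (~c | b) = 11110000111111111111000011111111
  (d | ~c) = 11110011111100111111001111110011
  ((~c | b) & (d | ~c)) = 11110000111100111111000011110011
  ((((e | (~c & ~e)) | a) & ~e) | ((~c | b) & (d | ~c))) = 11110000111100111111101011111011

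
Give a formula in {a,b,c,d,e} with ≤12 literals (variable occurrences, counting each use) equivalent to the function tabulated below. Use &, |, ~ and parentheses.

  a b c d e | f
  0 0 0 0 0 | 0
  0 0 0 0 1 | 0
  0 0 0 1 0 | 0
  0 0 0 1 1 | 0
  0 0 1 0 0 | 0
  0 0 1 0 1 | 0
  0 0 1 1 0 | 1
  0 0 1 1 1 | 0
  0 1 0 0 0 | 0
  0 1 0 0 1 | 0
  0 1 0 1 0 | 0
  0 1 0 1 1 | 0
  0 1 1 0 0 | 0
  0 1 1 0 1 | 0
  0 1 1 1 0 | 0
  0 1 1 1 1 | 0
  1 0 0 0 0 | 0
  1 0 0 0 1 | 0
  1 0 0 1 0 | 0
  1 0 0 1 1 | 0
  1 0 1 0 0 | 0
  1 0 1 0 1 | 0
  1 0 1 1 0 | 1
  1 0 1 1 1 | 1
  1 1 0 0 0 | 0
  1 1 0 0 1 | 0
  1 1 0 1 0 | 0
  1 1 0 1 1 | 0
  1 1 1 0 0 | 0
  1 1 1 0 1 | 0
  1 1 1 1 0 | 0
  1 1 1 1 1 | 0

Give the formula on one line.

  ~b = 11111111000000001111111100000000
  (~b & c) = 00001111000000000000111100000000
  ~c = 11110000111100001111000011110000
  (b | ~c) = 11110000111111111111000011111111
  (d | (b | ~c)) = 11110011111111111111001111111111
  (~b & (d | (b | ~c))) = 11110011000000001111001100000000
  (~c | (~b & (d | (b | ~c)))) = 11110011111100001111001111110000
  ((~b & c) & (~c | (~b & (d | (b | ~c))))) = 00000011000000000000001100000000
  ~e = 10101010101010101010101010101010
  (~e | a) = 10101010101010101111111111111111
  (((~b & c) & (~c | (~b & (d | (b | ~c))))) & (~e | a)) = 00000010000000000000001100000000

(((~b & c) & (~c | (~b & (d | (b | ~c))))) & (~e | a))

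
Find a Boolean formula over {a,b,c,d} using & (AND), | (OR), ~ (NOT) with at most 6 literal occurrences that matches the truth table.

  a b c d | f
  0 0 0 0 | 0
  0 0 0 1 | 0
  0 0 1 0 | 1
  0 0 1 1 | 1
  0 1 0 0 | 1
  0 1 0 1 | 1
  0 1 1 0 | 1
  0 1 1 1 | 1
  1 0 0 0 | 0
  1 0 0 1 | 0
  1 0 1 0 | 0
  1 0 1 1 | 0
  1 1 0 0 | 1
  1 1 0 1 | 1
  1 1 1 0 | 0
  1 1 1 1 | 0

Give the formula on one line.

((c & ~a) | (b & ~c))

  ~a = 1111111100000000
  (c & ~a) = 0011001100000000
  ~c = 1100110011001100
  (b & ~c) = 0000110000001100
  ((c & ~a) | (b & ~c)) = 0011111100001100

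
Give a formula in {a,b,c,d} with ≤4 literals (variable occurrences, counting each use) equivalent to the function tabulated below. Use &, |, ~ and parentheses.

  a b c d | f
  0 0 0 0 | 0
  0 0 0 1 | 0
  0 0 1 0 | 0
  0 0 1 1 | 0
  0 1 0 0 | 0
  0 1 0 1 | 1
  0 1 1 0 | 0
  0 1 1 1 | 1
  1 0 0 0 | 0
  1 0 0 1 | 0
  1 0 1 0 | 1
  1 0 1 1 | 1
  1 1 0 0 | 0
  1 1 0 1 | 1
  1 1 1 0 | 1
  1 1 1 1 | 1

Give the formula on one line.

  (a & c) = 0000000000110011
  (b & d) = 0000010100000101
  ((a & c) | (b & d)) = 0000010100110111

((a & c) | (b & d))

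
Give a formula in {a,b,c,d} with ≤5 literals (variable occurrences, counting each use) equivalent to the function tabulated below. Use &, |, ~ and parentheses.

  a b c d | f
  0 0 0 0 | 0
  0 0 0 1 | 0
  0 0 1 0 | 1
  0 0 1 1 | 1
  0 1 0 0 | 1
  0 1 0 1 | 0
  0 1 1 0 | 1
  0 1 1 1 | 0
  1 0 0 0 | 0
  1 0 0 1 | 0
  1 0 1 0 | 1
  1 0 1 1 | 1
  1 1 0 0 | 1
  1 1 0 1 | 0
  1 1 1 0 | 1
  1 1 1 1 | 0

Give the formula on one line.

(((b & ~d) | ~b) & (b | c))

  ~d = 1010101010101010
  (b & ~d) = 0000101000001010
  ~b = 1111000011110000
  ((b & ~d) | ~b) = 1111101011111010
  (b | c) = 0011111100111111
  (((b & ~d) | ~b) & (b | c)) = 0011101000111010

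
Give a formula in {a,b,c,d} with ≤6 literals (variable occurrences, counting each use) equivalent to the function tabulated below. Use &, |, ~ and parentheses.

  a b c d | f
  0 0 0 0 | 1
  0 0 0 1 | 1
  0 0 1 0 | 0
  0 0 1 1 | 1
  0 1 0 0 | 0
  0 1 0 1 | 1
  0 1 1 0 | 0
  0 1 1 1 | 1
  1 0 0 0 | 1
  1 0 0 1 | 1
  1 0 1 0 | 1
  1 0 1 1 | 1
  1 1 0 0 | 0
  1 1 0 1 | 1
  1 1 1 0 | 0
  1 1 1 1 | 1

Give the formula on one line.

(((~b & a) | d) | (~c & ~b))

  ~b = 1111000011110000
  (~b & a) = 0000000011110000
  ((~b & a) | d) = 0101010111110101
  ~c = 1100110011001100
  (~c & ~b) = 1100000011000000
  (((~b & a) | d) | (~c & ~b)) = 1101010111110101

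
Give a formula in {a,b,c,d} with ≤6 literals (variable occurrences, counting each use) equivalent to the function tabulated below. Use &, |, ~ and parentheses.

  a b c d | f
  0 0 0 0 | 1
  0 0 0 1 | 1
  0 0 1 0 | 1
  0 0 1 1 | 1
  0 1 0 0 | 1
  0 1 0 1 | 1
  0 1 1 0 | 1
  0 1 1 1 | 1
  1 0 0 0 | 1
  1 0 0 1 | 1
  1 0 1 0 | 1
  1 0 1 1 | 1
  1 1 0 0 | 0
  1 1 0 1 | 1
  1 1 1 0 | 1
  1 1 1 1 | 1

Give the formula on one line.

(d | ((~a | c) | ~b))

  ~a = 1111111100000000
  (~a | c) = 1111111100110011
  ~b = 1111000011110000
  ((~a | c) | ~b) = 1111111111110011
  (d | ((~a | c) | ~b)) = 1111111111110111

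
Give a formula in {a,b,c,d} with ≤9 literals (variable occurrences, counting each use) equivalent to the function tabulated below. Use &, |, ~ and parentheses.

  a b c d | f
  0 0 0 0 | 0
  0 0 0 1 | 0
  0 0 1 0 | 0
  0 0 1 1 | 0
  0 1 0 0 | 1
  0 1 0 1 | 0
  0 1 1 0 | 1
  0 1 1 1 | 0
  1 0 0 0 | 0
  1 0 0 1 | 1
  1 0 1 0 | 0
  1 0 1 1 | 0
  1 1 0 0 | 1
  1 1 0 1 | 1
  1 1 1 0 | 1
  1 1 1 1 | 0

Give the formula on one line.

  ~d = 1010101010101010
  (b & ~d) = 0000101000001010
  (a | b) = 0000111111111111
  (d & (a | b)) = 0000010101010101
  ~c = 1100110011001100
  (d | a) = 0101010111111111
  (~c & (d | a)) = 0100010011001100
  ((d & (a | b)) & (~c & (d | a))) = 0000010001000100
  (a & ((d & (a | b)) & (~c & (d | a)))) = 0000000001000100
  ((b & ~d) | (a & ((d & (a | b)) & (~c & (d | a))))) = 0000101001001110

((b & ~d) | (a & ((d & (a | b)) & (~c & (d | a)))))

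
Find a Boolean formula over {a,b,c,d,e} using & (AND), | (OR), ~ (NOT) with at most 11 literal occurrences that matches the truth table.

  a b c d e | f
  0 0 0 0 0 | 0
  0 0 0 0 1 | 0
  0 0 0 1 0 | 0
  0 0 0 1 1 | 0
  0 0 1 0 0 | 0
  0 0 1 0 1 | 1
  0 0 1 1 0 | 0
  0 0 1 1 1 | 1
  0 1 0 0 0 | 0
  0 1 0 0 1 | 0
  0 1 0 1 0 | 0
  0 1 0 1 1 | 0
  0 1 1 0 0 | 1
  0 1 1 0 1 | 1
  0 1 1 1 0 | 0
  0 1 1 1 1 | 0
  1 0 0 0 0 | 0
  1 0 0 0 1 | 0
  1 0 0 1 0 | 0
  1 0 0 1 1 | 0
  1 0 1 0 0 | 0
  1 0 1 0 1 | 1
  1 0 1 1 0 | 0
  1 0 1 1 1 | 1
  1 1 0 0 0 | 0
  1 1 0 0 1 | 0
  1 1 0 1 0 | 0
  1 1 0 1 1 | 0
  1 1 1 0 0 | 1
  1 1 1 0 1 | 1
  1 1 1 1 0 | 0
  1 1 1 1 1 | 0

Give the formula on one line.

((c & (e | b)) & (((d | c) & (~d | ~c)) | ~b))

  (e | b) = 01010101111111110101010111111111
  (c & (e | b)) = 00000101000011110000010100001111
  (d | c) = 00111111001111110011111100111111
  ~d = 11001100110011001100110011001100
  ~c = 11110000111100001111000011110000
  (~d | ~c) = 11111100111111001111110011111100
  ((d | c) & (~d | ~c)) = 00111100001111000011110000111100
  ~b = 11111111000000001111111100000000
  (((d | c) & (~d | ~c)) | ~b) = 11111111001111001111111100111100
  ((c & (e | b)) & (((d | c) & (~d | ~c)) | ~b)) = 00000101000011000000010100001100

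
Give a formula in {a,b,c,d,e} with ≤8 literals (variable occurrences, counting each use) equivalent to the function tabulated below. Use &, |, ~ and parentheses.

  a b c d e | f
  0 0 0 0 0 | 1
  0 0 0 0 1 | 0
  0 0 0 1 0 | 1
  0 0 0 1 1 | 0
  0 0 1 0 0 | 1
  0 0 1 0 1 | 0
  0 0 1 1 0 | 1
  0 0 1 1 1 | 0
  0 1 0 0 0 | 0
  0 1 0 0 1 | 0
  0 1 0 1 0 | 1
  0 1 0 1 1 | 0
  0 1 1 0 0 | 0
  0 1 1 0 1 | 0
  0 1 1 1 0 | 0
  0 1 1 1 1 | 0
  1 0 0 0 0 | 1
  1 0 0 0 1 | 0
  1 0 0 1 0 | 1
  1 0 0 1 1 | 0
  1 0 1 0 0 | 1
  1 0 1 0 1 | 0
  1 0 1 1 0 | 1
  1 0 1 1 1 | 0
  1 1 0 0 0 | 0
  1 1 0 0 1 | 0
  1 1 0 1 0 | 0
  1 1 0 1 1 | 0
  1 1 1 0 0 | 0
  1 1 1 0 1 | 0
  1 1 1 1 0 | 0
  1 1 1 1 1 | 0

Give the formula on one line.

(((d & ~a) | ~b) & ((~b | (~c & ~e)) & (b | ~e)))

  ~a = 11111111111111110000000000000000
  (d & ~a) = 00110011001100110000000000000000
  ~b = 11111111000000001111111100000000
  ((d & ~a) | ~b) = 11111111001100111111111100000000
  ~c = 11110000111100001111000011110000
  ~e = 10101010101010101010101010101010
  (~c & ~e) = 10100000101000001010000010100000
  (~b | (~c & ~e)) = 11111111101000001111111110100000
  (b | ~e) = 10101010111111111010101011111111
  ((~b | (~c & ~e)) & (b | ~e)) = 10101010101000001010101010100000
  (((d & ~a) | ~b) & ((~b | (~c & ~e)) & (b | ~e))) = 10101010001000001010101000000000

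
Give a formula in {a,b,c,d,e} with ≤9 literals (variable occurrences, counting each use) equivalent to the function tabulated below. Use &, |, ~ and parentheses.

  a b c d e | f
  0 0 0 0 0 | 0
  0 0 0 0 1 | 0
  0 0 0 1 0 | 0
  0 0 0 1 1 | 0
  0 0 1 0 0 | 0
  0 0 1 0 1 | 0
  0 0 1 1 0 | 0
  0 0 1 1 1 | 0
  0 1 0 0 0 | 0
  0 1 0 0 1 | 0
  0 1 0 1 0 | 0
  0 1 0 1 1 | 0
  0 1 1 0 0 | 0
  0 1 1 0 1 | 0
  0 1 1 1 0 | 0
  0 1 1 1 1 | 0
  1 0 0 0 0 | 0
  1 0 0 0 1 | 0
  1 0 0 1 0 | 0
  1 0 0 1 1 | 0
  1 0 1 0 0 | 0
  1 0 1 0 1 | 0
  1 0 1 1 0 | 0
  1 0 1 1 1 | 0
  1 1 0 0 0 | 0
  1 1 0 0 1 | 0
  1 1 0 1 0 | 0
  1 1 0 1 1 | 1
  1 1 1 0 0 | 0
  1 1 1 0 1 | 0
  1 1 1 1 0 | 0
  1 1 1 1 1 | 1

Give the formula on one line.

(((b & e) & a) & (a & (~e | ((~b | d) & (~d | a)))))

  (b & e) = 00000000010101010000000001010101
  ((b & e) & a) = 00000000000000000000000001010101
  ~e = 10101010101010101010101010101010
  ~b = 11111111000000001111111100000000
  (~b | d) = 11111111001100111111111100110011
  ~d = 11001100110011001100110011001100
  (~d | a) = 11001100110011001111111111111111
  ((~b | d) & (~d | a)) = 11001100000000001111111100110011
  (~e | ((~b | d) & (~d | a))) = 11101110101010101111111110111011
  (a & (~e | ((~b | d) & (~d | a)))) = 00000000000000001111111110111011
  (((b & e) & a) & (a & (~e | ((~b | d) & (~d | a))))) = 00000000000000000000000000010001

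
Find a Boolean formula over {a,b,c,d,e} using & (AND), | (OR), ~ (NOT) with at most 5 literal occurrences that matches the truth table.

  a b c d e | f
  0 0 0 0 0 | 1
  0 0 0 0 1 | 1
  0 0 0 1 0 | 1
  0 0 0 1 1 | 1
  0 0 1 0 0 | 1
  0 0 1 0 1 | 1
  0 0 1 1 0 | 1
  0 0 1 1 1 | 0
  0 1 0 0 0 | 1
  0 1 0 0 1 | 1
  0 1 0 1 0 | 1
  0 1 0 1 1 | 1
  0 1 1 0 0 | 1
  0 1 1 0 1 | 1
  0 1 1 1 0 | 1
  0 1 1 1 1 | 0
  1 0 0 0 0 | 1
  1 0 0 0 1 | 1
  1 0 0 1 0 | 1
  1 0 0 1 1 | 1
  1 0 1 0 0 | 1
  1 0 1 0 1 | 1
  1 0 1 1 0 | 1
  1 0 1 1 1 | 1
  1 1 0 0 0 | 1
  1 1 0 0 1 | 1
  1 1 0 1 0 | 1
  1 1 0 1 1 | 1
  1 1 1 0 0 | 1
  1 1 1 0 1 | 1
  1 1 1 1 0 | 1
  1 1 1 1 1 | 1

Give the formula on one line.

((~c | (a | ~e)) | ~d)

  ~c = 11110000111100001111000011110000
  ~e = 10101010101010101010101010101010
  (a | ~e) = 10101010101010101111111111111111
  (~c | (a | ~e)) = 11111010111110101111111111111111
  ~d = 11001100110011001100110011001100
  ((~c | (a | ~e)) | ~d) = 11111110111111101111111111111111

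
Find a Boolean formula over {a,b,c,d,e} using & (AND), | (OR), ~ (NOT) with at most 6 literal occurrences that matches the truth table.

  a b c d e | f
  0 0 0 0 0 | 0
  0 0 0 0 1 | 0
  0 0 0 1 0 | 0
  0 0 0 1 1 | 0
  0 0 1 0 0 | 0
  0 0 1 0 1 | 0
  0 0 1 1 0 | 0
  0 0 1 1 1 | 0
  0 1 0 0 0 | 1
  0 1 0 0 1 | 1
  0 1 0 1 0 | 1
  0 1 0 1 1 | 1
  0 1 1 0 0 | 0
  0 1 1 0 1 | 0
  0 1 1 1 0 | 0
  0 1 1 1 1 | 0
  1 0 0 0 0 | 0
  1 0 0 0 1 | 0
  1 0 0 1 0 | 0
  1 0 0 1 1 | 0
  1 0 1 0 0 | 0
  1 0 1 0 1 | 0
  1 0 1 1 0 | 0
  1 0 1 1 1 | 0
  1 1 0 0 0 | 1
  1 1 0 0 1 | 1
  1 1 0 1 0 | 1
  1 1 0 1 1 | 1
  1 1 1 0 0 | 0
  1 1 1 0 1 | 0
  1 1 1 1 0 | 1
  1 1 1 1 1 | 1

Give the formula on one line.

((a & (b & d)) | (b & ~c))

  (b & d) = 00000000001100110000000000110011
  (a & (b & d)) = 00000000000000000000000000110011
  ~c = 11110000111100001111000011110000
  (b & ~c) = 00000000111100000000000011110000
  ((a & (b & d)) | (b & ~c)) = 00000000111100000000000011110011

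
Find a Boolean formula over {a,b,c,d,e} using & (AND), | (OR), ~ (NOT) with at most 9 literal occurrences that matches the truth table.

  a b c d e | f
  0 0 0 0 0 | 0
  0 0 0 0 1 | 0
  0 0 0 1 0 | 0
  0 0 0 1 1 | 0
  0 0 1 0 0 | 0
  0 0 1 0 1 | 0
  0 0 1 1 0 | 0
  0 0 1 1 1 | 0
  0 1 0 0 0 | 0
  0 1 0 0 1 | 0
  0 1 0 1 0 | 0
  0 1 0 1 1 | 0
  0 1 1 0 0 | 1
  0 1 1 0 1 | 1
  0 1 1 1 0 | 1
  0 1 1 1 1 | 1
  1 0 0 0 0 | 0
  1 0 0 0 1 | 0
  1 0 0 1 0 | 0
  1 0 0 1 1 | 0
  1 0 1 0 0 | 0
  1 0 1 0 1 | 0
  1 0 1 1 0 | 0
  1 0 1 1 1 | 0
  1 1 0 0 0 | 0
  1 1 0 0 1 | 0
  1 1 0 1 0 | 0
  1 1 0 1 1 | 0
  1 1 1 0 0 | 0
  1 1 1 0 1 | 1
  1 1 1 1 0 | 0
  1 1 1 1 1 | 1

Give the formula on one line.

  ~c = 11110000111100001111000011110000
  ~a = 11111111111111110000000000000000
  (~c | ~a) = 11111111111111111111000011110000
  ((~c | ~a) | e) = 11111111111111111111010111110101
  (b & ((~c | ~a) | e)) = 00000000111111110000000011110101
  (c & b) = 00000000000011110000000000001111
  ((b & ((~c | ~a) | e)) & (c & b)) = 00000000000011110000000000000101

((b & ((~c | ~a) | e)) & (c & b))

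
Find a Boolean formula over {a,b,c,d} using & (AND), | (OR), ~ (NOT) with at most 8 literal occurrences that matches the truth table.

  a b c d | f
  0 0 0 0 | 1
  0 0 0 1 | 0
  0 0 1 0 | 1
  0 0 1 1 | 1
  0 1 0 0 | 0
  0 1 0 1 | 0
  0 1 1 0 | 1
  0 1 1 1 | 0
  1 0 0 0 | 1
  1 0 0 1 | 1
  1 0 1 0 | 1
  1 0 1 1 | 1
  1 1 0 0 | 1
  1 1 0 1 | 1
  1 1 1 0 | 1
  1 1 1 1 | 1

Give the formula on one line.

((~b & ~d) | (((~d | a) | ~b) & (a | c)))

  ~b = 1111000011110000
  ~d = 1010101010101010
  (~b & ~d) = 1010000010100000
  (~d | a) = 1010101011111111
  ((~d | a) | ~b) = 1111101011111111
  (a | c) = 0011001111111111
  (((~d | a) | ~b) & (a | c)) = 0011001011111111
  ((~b & ~d) | (((~d | a) | ~b) & (a | c))) = 1011001011111111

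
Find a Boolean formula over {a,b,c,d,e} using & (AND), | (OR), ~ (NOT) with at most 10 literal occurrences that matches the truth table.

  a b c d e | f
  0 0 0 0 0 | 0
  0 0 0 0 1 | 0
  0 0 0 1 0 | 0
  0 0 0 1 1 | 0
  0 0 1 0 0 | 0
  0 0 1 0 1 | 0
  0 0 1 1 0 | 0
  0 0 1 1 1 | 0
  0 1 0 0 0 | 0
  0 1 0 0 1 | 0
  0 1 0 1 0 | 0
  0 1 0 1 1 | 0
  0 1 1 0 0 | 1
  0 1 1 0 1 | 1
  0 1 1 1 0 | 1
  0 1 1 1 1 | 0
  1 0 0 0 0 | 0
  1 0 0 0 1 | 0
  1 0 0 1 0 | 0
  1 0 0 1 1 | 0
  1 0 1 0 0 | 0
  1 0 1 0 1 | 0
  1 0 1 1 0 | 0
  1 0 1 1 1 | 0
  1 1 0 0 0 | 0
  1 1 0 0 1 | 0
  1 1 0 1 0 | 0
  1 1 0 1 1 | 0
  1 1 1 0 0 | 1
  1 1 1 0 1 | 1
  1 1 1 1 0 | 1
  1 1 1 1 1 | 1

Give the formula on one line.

(((~d | ~e) | (~b | (b & a))) & (c & b))

  ~d = 11001100110011001100110011001100
  ~e = 10101010101010101010101010101010
  (~d | ~e) = 11101110111011101110111011101110
  ~b = 11111111000000001111111100000000
  (b & a) = 00000000000000000000000011111111
  (~b | (b & a)) = 11111111000000001111111111111111
  ((~d | ~e) | (~b | (b & a))) = 11111111111011101111111111111111
  (c & b) = 00000000000011110000000000001111
  (((~d | ~e) | (~b | (b & a))) & (c & b)) = 00000000000011100000000000001111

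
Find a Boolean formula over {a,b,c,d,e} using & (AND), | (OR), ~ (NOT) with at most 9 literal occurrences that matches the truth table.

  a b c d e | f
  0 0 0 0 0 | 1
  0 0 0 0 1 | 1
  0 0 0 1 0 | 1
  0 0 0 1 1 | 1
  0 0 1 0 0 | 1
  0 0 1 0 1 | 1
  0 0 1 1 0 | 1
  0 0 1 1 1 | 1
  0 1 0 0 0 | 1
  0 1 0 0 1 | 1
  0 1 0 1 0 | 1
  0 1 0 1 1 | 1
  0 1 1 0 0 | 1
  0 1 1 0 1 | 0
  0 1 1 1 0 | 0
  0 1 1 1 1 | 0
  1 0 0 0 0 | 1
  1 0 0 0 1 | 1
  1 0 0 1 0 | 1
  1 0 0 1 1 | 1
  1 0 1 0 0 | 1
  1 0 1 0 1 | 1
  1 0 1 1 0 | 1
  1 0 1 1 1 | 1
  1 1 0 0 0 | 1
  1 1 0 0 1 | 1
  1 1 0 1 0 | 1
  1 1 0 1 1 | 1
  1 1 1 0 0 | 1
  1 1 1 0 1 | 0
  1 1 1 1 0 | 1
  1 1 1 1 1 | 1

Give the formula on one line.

(((b & ~c) | ~b) | ((~e | d) & (a | ~d)))

  ~c = 11110000111100001111000011110000
  (b & ~c) = 00000000111100000000000011110000
  ~b = 11111111000000001111111100000000
  ((b & ~c) | ~b) = 11111111111100001111111111110000
  ~e = 10101010101010101010101010101010
  (~e | d) = 10111011101110111011101110111011
  ~d = 11001100110011001100110011001100
  (a | ~d) = 11001100110011001111111111111111
  ((~e | d) & (a | ~d)) = 10001000100010001011101110111011
  (((b & ~c) | ~b) | ((~e | d) & (a | ~d))) = 11111111111110001111111111111011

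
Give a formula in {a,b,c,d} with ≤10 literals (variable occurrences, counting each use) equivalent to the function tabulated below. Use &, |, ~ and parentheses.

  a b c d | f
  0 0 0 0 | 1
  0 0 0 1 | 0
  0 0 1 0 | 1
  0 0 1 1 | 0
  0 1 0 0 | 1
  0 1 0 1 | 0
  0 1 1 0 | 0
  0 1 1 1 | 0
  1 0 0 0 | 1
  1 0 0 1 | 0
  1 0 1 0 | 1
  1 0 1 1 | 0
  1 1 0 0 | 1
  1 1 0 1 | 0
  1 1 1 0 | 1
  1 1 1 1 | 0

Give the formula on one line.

(~d & ((((b | ~c) | d) & a) | ((d | ~b) | ~c)))

  ~d = 1010101010101010
  ~c = 1100110011001100
  (b | ~c) = 1100111111001111
  ((b | ~c) | d) = 1101111111011111
  (((b | ~c) | d) & a) = 0000000011011111
  ~b = 1111000011110000
  (d | ~b) = 1111010111110101
  ((d | ~b) | ~c) = 1111110111111101
  ((((b | ~c) | d) & a) | ((d | ~b) | ~c)) = 1111110111111111
  (~d & ((((b | ~c) | d) & a) | ((d | ~b) | ~c))) = 1010100010101010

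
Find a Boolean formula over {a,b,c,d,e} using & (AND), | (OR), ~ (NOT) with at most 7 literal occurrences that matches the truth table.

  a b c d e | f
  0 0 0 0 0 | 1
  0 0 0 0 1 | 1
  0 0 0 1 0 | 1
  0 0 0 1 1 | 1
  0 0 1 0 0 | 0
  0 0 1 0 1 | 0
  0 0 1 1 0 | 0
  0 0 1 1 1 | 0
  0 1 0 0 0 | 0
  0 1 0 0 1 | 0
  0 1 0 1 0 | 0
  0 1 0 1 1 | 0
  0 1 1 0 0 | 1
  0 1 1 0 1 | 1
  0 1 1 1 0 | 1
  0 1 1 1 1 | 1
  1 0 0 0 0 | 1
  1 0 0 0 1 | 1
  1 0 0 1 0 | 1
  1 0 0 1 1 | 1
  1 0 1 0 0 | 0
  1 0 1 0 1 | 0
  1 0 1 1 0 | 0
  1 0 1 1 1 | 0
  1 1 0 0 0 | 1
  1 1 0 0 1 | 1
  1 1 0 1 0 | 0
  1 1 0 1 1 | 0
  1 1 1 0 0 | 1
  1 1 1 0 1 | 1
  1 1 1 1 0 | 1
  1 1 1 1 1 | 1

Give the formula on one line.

  ~c = 11110000111100001111000011110000
  (b | ~c) = 11110000111111111111000011111111
  ~d = 11001100110011001100110011001100
  (~d & a) = 00000000000000001100110011001100
  ~b = 11111111000000001111111100000000
  ((~d & a) | ~b) = 11111111000000001111111111001100
  (c | ((~d & a) | ~b)) = 11111111000011111111111111001111
  ((b | ~c) & (c | ((~d & a) | ~b))) = 11110000000011111111000011001111

((b | ~c) & (c | ((~d & a) | ~b)))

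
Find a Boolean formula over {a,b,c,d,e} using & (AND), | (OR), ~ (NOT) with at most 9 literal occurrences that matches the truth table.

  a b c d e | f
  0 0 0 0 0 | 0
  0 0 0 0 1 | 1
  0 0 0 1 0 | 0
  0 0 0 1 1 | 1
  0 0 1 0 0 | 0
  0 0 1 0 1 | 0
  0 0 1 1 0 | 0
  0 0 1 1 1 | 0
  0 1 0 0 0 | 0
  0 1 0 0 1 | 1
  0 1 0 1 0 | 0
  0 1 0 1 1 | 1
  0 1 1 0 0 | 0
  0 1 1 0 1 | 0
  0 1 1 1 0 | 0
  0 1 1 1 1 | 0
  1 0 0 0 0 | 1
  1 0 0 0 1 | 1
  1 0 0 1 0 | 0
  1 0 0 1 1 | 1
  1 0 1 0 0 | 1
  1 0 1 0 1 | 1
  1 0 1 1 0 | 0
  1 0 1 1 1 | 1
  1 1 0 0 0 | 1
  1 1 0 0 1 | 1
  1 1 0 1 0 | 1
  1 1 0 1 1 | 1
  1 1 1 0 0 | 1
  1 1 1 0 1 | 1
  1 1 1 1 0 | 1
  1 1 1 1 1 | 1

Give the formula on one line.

  ~d = 11001100110011001100110011001100
  (~d | b) = 11001100111111111100110011111111
  ((~d | b) & a) = 00000000000000001100110011111111
  (((~d | b) & a) | e) = 01010101010101011101110111111111
  ~c = 11110000111100001111000011110000
  (a | ~c) = 11110000111100001111111111111111
  ((((~d | b) & a) | e) & (a | ~c)) = 01010000010100001101110111111111

((((~d | b) & a) | e) & (a | ~c))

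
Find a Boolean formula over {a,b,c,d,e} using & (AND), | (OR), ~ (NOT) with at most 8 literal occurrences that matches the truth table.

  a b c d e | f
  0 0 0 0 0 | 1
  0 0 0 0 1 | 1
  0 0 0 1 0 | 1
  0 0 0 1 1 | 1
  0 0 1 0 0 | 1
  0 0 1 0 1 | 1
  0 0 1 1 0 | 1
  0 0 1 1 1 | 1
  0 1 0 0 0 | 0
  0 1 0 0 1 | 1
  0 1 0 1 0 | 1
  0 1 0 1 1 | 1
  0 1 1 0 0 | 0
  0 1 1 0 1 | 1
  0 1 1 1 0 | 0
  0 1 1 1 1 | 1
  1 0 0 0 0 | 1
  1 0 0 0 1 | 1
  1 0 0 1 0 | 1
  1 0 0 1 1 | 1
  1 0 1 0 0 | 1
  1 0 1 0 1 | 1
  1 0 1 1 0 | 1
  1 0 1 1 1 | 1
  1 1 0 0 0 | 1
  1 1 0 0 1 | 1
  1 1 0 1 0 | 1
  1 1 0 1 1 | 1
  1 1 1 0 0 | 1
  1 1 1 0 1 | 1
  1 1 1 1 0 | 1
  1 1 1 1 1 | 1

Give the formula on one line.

  ~c = 11110000111100001111000011110000
  (~c | e) = 11110101111101011111010111110101
  (d | a) = 00110011001100111111111111111111
  (e | (d | a)) = 01110111011101111111111111111111
  ((~c | e) & (e | (d | a))) = 01110101011101011111010111110101
  ~b = 11111111000000001111111100000000
  ~e = 10101010101010101010101010101010
  (a & ~e) = 00000000000000001010101010101010
  (~b | (a & ~e)) = 11111111000000001111111110101010
  (((~c | e) & (e | (d | a))) | (~b | (a & ~e))) = 11111111011101011111111111111111

(((~c | e) & (e | (d | a))) | (~b | (a & ~e)))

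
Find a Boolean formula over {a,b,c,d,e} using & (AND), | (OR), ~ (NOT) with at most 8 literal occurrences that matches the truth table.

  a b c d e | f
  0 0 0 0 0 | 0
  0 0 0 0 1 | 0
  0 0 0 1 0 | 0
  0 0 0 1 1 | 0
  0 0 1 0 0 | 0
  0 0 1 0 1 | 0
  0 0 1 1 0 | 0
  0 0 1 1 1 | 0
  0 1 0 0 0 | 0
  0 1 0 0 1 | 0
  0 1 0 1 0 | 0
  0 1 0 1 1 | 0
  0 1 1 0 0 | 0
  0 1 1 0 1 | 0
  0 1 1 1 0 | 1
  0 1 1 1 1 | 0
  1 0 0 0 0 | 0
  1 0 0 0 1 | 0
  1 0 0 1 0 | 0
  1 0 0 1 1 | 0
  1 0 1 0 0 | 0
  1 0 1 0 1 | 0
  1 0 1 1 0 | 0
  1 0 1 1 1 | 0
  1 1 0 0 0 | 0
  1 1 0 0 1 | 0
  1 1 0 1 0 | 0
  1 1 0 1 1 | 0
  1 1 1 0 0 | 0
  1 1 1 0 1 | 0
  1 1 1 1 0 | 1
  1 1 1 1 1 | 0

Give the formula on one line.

  (d & c) = 00000011000000110000001100000011
  ~c = 11110000111100001111000011110000
  (~c | b) = 11110000111111111111000011111111
  ((d & c) & (~c | b)) = 00000000000000110000000000000011
  ~e = 10101010101010101010101010101010
  (((d & c) & (~c | b)) & ~e) = 00000000000000100000000000000010

(((d & c) & (~c | b)) & ~e)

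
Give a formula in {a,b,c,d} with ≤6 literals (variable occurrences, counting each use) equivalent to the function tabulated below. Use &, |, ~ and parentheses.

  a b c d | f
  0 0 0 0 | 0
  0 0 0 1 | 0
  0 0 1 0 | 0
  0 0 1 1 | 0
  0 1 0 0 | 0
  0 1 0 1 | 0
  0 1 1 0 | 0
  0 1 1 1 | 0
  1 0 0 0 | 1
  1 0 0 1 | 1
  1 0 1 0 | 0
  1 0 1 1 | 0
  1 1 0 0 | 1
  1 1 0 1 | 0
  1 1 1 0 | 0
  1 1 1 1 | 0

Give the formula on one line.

(((d | a) & ~c) & ((~b | ~d) & a))

  (d | a) = 0101010111111111
  ~c = 1100110011001100
  ((d | a) & ~c) = 0100010011001100
  ~b = 1111000011110000
  ~d = 1010101010101010
  (~b | ~d) = 1111101011111010
  ((~b | ~d) & a) = 0000000011111010
  (((d | a) & ~c) & ((~b | ~d) & a)) = 0000000011001000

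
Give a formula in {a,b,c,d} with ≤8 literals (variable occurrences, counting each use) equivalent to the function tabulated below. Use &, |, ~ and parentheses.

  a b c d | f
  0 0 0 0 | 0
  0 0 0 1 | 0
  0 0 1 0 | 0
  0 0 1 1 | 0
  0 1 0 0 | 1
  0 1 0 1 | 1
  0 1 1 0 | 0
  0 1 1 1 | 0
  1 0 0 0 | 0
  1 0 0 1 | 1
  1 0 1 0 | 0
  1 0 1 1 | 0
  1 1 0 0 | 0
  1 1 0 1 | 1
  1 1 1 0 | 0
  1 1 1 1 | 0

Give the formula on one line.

  ~c = 1100110011001100
  (~c & d) = 0100010001000100
  ~a = 1111111100000000
  ((~c & d) | ~a) = 1111111101000100
  (c | a) = 0011001111111111
  (b | (c | a)) = 0011111111111111
  ((b | (c | a)) & ~c) = 0000110011001100
  (((~c & d) | ~a) & ((b | (c | a)) & ~c)) = 0000110001000100

(((~c & d) | ~a) & ((b | (c | a)) & ~c))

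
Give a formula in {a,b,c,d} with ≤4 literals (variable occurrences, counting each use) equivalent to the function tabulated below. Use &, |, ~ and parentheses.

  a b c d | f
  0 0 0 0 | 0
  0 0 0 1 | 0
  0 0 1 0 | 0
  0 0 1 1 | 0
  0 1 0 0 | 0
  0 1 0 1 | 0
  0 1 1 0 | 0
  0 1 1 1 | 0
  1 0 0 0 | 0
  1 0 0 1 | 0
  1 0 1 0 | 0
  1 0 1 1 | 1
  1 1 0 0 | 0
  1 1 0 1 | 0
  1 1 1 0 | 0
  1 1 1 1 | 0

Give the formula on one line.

  ~b = 1111000011110000
  (~b & d) = 0101000001010000
  (a & c) = 0000000000110011
  ((~b & d) & (a & c)) = 0000000000010000

((~b & d) & (a & c))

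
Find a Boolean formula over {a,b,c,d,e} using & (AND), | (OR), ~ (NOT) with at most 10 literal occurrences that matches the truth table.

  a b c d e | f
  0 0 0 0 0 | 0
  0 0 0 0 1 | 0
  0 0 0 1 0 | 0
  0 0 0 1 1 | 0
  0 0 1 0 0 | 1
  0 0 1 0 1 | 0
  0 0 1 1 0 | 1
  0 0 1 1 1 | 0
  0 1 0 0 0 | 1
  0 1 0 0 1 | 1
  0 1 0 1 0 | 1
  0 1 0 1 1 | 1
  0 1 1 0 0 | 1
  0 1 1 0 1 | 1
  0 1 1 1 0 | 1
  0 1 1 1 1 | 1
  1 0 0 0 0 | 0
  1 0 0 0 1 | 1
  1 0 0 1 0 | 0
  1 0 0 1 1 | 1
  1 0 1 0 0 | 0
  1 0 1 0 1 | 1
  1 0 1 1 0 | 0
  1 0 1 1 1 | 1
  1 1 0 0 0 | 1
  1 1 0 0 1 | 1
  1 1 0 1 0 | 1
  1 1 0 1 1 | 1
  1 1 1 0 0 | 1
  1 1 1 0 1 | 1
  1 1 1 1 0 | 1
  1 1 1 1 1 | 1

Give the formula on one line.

  (a & e) = 00000000000000000101010101010101
  ~e = 10101010101010101010101010101010
  ~b = 11111111000000001111111100000000
  (~e & ~b) = 10101010000000001010101000000000
  ~c = 11110000111100001111000011110000
  ~a = 11111111111111110000000000000000
  (~c | ~a) = 11111111111111111111000011110000
  (e | (~c | ~a)) = 11111111111111111111010111110101
  ((~e & ~b) & (e | (~c | ~a))) = 10101010000000001010000000000000
  (c & ((~e & ~b) & (e | (~c | ~a)))) = 00001010000000000000000000000000
  ((a & e) | (c & ((~e & ~b) & (e | (~c | ~a))))) = 00001010000000000101010101010101
  (b | ((a & e) | (c & ((~e & ~b) & (e | (~c | ~a)))))) = 00001010111111110101010111111111

(b | ((a & e) | (c & ((~e & ~b) & (e | (~c | ~a))))))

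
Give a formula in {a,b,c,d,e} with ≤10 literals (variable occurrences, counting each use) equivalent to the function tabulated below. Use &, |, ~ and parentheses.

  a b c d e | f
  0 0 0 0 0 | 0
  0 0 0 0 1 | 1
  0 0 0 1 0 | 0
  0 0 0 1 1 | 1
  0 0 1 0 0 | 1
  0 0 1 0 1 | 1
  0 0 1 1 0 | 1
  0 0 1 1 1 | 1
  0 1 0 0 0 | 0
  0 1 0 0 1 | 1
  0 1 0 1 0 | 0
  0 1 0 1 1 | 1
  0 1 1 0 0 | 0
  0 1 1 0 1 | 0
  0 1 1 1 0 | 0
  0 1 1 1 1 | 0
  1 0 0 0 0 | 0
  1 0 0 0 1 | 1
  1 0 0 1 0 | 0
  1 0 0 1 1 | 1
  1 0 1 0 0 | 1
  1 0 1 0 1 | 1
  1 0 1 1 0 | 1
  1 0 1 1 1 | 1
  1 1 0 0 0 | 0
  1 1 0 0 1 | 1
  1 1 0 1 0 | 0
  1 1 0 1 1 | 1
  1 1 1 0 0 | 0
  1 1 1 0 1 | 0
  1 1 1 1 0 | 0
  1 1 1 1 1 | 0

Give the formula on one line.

  ~b = 11111111000000001111111100000000
  (c & ~b) = 00001111000000000000111100000000
  ~a = 11111111111111110000000000000000
  (~b & ~a) = 11111111000000000000000000000000
  (d & (~b & ~a)) = 00110011000000000000000000000000
  ~c = 11110000111100001111000011110000
  ((d & (~b & ~a)) | ~c) = 11110011111100001111000011110000
  (((d & (~b & ~a)) | ~c) & e) = 01010001010100000101000001010000
  ((c & ~b) | (((d & (~b & ~a)) | ~c) & e)) = 01011111010100000101111101010000

((c & ~b) | (((d & (~b & ~a)) | ~c) & e))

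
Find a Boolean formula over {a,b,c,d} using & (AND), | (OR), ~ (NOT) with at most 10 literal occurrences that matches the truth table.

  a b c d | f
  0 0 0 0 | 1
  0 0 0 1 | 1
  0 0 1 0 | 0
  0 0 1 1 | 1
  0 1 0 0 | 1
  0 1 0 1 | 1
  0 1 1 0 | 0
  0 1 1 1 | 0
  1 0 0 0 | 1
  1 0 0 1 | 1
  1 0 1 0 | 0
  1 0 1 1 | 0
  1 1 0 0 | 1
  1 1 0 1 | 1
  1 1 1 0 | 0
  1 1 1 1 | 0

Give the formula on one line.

(((~a & ~b) & ((b | a) | (~a & d))) | ~c)

  ~a = 1111111100000000
  ~b = 1111000011110000
  (~a & ~b) = 1111000000000000
  (b | a) = 0000111111111111
  (~a & d) = 0101010100000000
  ((b | a) | (~a & d)) = 0101111111111111
  ((~a & ~b) & ((b | a) | (~a & d))) = 0101000000000000
  ~c = 1100110011001100
  (((~a & ~b) & ((b | a) | (~a & d))) | ~c) = 1101110011001100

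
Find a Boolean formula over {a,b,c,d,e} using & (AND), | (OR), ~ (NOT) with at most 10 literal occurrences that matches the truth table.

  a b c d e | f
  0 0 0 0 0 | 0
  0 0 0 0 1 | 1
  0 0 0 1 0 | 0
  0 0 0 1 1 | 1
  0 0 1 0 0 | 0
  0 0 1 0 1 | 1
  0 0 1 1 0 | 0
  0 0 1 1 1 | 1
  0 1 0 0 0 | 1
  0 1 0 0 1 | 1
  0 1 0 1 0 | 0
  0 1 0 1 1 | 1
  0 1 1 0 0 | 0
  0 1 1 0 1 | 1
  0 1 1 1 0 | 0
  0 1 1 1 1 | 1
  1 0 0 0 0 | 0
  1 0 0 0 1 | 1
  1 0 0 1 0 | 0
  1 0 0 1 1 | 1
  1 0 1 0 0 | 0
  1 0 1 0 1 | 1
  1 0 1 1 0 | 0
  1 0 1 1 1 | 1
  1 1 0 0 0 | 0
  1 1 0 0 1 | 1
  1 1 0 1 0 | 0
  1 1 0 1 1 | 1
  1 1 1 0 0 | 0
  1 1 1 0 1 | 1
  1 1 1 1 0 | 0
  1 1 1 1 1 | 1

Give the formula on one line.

(e | (((~c & ~a) | (d & ~e)) & ((b & ~d) & ~e)))

  ~c = 11110000111100001111000011110000
  ~a = 11111111111111110000000000000000
  (~c & ~a) = 11110000111100000000000000000000
  ~e = 10101010101010101010101010101010
  (d & ~e) = 00100010001000100010001000100010
  ((~c & ~a) | (d & ~e)) = 11110010111100100010001000100010
  ~d = 11001100110011001100110011001100
  (b & ~d) = 00000000110011000000000011001100
  ((b & ~d) & ~e) = 00000000100010000000000010001000
  (((~c & ~a) | (d & ~e)) & ((b & ~d) & ~e)) = 00000000100000000000000000000000
  (e | (((~c & ~a) | (d & ~e)) & ((b & ~d) & ~e))) = 01010101110101010101010101010101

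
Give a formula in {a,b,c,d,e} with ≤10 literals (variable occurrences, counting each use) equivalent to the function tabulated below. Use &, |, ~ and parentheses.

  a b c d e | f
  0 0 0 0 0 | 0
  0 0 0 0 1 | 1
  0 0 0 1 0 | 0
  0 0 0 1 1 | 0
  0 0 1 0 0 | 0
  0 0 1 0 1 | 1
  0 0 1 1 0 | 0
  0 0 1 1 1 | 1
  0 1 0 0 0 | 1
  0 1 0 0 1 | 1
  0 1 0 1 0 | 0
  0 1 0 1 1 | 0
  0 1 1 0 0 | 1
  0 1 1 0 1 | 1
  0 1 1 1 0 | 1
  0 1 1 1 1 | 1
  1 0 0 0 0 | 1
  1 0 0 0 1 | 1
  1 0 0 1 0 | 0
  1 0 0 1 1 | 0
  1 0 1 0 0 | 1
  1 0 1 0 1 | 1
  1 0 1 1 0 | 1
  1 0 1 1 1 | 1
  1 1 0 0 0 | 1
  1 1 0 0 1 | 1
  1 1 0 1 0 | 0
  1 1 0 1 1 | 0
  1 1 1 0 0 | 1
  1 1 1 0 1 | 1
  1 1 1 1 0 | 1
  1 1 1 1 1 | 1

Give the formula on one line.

  (b | a) = 00000000111111111111111111111111
  (e | (b | a)) = 01010101111111111111111111111111
  ~d = 11001100110011001100110011001100
  ~c = 11110000111100001111000011110000
  (a | ~c) = 11110000111100001111111111111111
  (~d & (a | ~c)) = 11000000110000001100110011001100
  (c | (~d & (a | ~c))) = 11001111110011111100111111001111
  ((e | (b | a)) & (c | (~d & (a | ~c)))) = 01000101110011111100111111001111

((e | (b | a)) & (c | (~d & (a | ~c))))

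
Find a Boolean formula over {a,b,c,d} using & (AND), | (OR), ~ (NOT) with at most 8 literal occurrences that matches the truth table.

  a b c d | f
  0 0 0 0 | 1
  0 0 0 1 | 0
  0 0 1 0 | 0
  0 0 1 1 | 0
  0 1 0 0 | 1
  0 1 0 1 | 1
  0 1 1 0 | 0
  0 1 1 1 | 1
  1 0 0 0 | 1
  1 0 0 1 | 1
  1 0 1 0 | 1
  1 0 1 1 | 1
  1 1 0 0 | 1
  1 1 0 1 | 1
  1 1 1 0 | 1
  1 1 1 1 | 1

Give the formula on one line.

  ~d = 1010101010101010
  ~c = 1100110011001100
  (~d & ~c) = 1000100010001000
  ((~d & ~c) | a) = 1000100011111111
  ~b = 1111000011110000
  (~b & ~d) = 1010000010100000
  (c & (~b & ~d)) = 0010000000100000
  ((c & (~b & ~d)) | d) = 0111010101110101
  (((c & (~b & ~d)) | d) & b) = 0000010100000101
  (((~d & ~c) | a) | (((c & (~b & ~d)) | d) & b)) = 1000110111111111

(((~d & ~c) | a) | (((c & (~b & ~d)) | d) & b))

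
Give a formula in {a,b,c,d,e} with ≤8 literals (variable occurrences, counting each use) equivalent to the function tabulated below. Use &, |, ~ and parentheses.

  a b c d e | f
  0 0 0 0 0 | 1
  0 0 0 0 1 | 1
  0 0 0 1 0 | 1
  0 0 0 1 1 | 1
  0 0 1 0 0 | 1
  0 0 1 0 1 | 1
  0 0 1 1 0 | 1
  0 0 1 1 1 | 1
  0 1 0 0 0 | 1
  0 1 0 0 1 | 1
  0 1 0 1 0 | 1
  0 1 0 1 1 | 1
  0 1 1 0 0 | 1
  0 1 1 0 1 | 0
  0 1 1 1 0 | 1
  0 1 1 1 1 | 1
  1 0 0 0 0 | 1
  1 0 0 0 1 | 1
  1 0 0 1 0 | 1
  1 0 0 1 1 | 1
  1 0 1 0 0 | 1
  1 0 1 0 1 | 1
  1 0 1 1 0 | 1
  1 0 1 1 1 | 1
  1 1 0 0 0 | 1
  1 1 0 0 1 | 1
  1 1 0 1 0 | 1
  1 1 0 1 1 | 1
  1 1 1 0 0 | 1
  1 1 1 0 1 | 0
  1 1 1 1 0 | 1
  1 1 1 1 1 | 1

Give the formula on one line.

  ~b = 11111111000000001111111100000000
  ~c = 11110000111100001111000011110000
  (~b | ~c) = 11111111111100001111111111110000
  ((~b | ~c) | d) = 11111111111100111111111111110011
  (((~b | ~c) | d) & e) = 01010101010100010101010101010001
  ~e = 10101010101010101010101010101010
  (d & b) = 00000000001100110000000000110011
  (~e | (d & b)) = 10101010101110111010101010111011
  ((((~b | ~c) | d) & e) | (~e | (d & b))) = 11111111111110111111111111111011

((((~b | ~c) | d) & e) | (~e | (d & b)))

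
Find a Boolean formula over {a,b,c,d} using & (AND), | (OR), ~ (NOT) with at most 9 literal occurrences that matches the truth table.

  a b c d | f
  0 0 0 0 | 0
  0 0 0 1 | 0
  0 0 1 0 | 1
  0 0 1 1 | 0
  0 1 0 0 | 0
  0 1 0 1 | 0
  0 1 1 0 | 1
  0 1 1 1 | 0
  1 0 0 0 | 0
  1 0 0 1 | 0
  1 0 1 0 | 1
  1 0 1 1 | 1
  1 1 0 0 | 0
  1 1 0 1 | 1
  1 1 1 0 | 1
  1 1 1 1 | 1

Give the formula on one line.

((((d | c) & a) | ~d) & (c | (b & d)))

  (d | c) = 0111011101110111
  ((d | c) & a) = 0000000001110111
  ~d = 1010101010101010
  (((d | c) & a) | ~d) = 1010101011111111
  (b & d) = 0000010100000101
  (c | (b & d)) = 0011011100110111
  ((((d | c) & a) | ~d) & (c | (b & d))) = 0010001000110111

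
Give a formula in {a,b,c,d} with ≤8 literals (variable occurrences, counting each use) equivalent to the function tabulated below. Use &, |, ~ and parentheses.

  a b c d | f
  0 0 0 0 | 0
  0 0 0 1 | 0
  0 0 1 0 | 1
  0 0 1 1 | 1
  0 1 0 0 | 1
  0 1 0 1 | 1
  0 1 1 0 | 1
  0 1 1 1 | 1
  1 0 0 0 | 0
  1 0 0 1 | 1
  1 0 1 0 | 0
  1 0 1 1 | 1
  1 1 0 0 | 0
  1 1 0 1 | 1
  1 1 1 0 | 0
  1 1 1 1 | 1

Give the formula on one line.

  ~a = 1111111100000000
  (d | ~a) = 1111111101010101
  (b | a) = 0000111111111111
  (c | (b | a)) = 0011111111111111
  ((d | ~a) & (c | (b | a))) = 0011111101010101

((d | ~a) & (c | (b | a)))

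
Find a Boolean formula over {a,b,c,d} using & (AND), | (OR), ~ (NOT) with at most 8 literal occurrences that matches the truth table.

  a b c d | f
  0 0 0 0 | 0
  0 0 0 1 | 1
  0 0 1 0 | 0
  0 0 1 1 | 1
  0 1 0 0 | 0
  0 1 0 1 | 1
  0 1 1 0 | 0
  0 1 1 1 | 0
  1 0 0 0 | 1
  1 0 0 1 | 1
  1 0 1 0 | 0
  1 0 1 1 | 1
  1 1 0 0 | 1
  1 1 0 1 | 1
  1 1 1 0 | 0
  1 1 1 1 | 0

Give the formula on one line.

((a | (d | c)) & (~c | (~b & d)))

  (d | c) = 0111011101110111
  (a | (d | c)) = 0111011111111111
  ~c = 1100110011001100
  ~b = 1111000011110000
  (~b & d) = 0101000001010000
  (~c | (~b & d)) = 1101110011011100
  ((a | (d | c)) & (~c | (~b & d))) = 0101010011011100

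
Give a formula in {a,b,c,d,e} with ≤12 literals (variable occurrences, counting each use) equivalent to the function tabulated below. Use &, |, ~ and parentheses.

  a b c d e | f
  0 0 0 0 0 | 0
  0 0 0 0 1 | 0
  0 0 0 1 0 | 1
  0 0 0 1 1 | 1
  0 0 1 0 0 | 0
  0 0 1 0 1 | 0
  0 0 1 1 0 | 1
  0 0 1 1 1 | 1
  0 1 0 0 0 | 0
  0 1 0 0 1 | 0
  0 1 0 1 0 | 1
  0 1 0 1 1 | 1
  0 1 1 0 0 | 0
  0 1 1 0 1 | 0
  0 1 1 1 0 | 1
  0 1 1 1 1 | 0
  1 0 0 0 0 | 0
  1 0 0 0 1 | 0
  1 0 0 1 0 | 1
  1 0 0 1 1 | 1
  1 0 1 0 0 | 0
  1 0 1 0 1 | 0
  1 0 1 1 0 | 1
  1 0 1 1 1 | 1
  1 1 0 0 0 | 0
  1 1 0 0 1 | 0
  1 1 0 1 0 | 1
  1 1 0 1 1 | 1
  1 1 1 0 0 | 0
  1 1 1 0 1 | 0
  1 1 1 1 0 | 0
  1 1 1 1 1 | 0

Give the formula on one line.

(d & ((~c | (((a | ~d) & ~b) & d)) | ((~e | ~b) & ~a)))

  ~c = 11110000111100001111000011110000
  ~d = 11001100110011001100110011001100
  (a | ~d) = 11001100110011001111111111111111
  ~b = 11111111000000001111111100000000
  ((a | ~d) & ~b) = 11001100000000001111111100000000
  (((a | ~d) & ~b) & d) = 00000000000000000011001100000000
  (~c | (((a | ~d) & ~b) & d)) = 11110000111100001111001111110000
  ~e = 10101010101010101010101010101010
  (~e | ~b) = 11111111101010101111111110101010
  ~a = 11111111111111110000000000000000
  ((~e | ~b) & ~a) = 11111111101010100000000000000000
  ((~c | (((a | ~d) & ~b) & d)) | ((~e | ~b) & ~a)) = 11111111111110101111001111110000
  (d & ((~c | (((a | ~d) & ~b) & d)) | ((~e | ~b) & ~a))) = 00110011001100100011001100110000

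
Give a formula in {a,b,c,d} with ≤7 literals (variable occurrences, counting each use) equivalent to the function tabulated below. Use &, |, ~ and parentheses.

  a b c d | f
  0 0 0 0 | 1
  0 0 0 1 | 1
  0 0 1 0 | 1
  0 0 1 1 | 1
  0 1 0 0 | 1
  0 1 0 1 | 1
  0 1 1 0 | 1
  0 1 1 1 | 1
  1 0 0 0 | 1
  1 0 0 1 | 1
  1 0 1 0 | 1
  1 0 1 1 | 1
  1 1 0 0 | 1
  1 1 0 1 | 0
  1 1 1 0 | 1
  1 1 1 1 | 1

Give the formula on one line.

((~a | ~b) | (c | ~d))

  ~a = 1111111100000000
  ~b = 1111000011110000
  (~a | ~b) = 1111111111110000
  ~d = 1010101010101010
  (c | ~d) = 1011101110111011
  ((~a | ~b) | (c | ~d)) = 1111111111111011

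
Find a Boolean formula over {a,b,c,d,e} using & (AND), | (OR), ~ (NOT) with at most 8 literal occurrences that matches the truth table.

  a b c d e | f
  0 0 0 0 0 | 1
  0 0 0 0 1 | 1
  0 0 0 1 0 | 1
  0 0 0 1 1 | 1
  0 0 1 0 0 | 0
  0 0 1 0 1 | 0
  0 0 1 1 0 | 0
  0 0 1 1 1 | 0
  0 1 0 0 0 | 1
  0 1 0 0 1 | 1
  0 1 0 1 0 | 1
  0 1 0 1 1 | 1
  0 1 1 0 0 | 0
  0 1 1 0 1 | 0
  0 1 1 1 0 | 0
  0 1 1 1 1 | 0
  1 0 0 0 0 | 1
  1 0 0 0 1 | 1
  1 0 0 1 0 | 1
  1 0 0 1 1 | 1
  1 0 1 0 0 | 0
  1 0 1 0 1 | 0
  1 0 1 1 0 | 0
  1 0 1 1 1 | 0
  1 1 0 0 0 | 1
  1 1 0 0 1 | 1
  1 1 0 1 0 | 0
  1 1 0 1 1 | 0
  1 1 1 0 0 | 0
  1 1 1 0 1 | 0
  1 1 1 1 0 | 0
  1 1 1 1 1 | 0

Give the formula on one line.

(((~a | c) | (~b | ~d)) & ~c)

  ~a = 11111111111111110000000000000000
  (~a | c) = 11111111111111110000111100001111
  ~b = 11111111000000001111111100000000
  ~d = 11001100110011001100110011001100
  (~b | ~d) = 11111111110011001111111111001100
  ((~a | c) | (~b | ~d)) = 11111111111111111111111111001111
  ~c = 11110000111100001111000011110000
  (((~a | c) | (~b | ~d)) & ~c) = 11110000111100001111000011000000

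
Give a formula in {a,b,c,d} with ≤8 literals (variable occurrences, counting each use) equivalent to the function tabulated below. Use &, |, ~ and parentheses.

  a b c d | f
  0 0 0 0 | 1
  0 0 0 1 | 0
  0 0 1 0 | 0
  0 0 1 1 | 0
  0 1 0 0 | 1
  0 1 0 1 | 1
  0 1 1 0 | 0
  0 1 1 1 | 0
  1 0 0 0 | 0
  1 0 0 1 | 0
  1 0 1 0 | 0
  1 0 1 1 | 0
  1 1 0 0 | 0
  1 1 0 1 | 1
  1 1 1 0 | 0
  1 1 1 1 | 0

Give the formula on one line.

  ~c = 1100110011001100
  ~a = 1111111100000000
  (d | ~a) = 1111111101010101
  ~d = 1010101010101010
  (b | ~d) = 1010111110101111
  ((d | ~a) & (b | ~d)) = 1010111100000101
  (~c & ((d | ~a) & (b | ~d))) = 1000110000000100

(~c & ((d | ~a) & (b | ~d)))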